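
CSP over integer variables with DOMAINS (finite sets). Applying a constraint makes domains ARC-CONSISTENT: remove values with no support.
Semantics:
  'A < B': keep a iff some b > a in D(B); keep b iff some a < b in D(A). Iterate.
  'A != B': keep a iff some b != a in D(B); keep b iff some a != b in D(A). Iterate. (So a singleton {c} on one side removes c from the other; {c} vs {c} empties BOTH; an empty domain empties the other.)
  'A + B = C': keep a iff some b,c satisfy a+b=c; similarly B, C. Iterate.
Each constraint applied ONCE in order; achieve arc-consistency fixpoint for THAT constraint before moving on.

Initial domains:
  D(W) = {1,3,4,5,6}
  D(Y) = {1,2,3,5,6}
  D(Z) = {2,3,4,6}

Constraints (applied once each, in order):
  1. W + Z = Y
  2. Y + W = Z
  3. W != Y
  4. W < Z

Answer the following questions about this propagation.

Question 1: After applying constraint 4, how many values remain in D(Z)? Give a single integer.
Constraint 1 (W + Z = Y) on D(W)={1,3,4,5,6} D(Z)={2,3,4,6} D(Y)={1,2,3,5,6}: W {1,3,4,5,6}->{1,3,4}; Z {2,3,4,6}->{2,3,4}; Y {1,2,3,5,6}->{3,5,6}
Constraint 2 (Y + W = Z) on D(Y)={3,5,6} D(W)={1,3,4} D(Z)={2,3,4}: Y {3,5,6}->{3}; W {1,3,4}->{1}; Z {2,3,4}->{4}
Constraint 3 (W != Y) on D(W)={1} D(Y)={3}: no change
Constraint 4 (W < Z) on D(W)={1} D(Z)={4}: no change
So after constraint 4: D(Z)={4}, size = 1

Answer: 1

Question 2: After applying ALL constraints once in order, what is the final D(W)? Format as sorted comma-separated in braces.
Answer: {1}

Derivation:
Constraint 1 (W + Z = Y) on D(W)={1,3,4,5,6} D(Z)={2,3,4,6} D(Y)={1,2,3,5,6}: W {1,3,4,5,6}->{1,3,4}; Z {2,3,4,6}->{2,3,4}; Y {1,2,3,5,6}->{3,5,6}
Constraint 2 (Y + W = Z) on D(Y)={3,5,6} D(W)={1,3,4} D(Z)={2,3,4}: Y {3,5,6}->{3}; W {1,3,4}->{1}; Z {2,3,4}->{4}
Constraint 3 (W != Y) on D(W)={1} D(Y)={3}: no change
Constraint 4 (W < Z) on D(W)={1} D(Z)={4}: no change
So after all 4 constraints: D(W) = {1}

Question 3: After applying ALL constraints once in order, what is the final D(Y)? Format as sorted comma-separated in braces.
Constraint 1 (W + Z = Y) on D(W)={1,3,4,5,6} D(Z)={2,3,4,6} D(Y)={1,2,3,5,6}: W {1,3,4,5,6}->{1,3,4}; Z {2,3,4,6}->{2,3,4}; Y {1,2,3,5,6}->{3,5,6}
Constraint 2 (Y + W = Z) on D(Y)={3,5,6} D(W)={1,3,4} D(Z)={2,3,4}: Y {3,5,6}->{3}; W {1,3,4}->{1}; Z {2,3,4}->{4}
Constraint 3 (W != Y) on D(W)={1} D(Y)={3}: no change
Constraint 4 (W < Z) on D(W)={1} D(Z)={4}: no change
So after all 4 constraints: D(Y) = {3}

Answer: {3}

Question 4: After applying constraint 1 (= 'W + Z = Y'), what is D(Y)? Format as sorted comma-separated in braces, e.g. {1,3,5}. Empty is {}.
Constraint 1 (W + Z = Y) on D(W)={1,3,4,5,6} D(Z)={2,3,4,6} D(Y)={1,2,3,5,6}: W {1,3,4,5,6}->{1,3,4}; Z {2,3,4,6}->{2,3,4}; Y {1,2,3,5,6}->{3,5,6}
So after constraint 1: D(Y) = {3,5,6}

Answer: {3,5,6}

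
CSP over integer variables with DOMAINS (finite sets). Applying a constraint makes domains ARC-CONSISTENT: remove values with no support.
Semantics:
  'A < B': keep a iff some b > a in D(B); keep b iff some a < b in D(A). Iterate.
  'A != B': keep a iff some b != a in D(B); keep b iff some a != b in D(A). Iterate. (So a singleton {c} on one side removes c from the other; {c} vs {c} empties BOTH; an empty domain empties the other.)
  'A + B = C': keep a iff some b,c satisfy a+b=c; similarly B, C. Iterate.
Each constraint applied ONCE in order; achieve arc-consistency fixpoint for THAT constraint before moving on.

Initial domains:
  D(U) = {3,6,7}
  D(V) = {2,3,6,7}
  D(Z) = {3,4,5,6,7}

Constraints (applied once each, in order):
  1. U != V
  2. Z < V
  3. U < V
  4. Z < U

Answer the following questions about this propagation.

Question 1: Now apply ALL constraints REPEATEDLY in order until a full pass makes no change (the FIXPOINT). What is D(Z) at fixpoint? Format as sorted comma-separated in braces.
Answer: {3,4,5}

Derivation:
pass 0 (initial): D(Z)={3,4,5,6,7}
pass 1: U {3,6,7}->{6}; V {2,3,6,7}->{6,7}; Z {3,4,5,6,7}->{3,4,5}
pass 2: V {6,7}->{7}
pass 3: no change
Fixpoint after 3 passes: D(Z) = {3,4,5}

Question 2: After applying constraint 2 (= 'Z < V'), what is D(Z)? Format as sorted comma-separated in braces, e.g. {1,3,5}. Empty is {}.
Answer: {3,4,5,6}

Derivation:
Constraint 1 (U != V) on D(U)={3,6,7} D(V)={2,3,6,7}: no change
Constraint 2 (Z < V) on D(Z)={3,4,5,6,7} D(V)={2,3,6,7}: Z {3,4,5,6,7}->{3,4,5,6}; V {2,3,6,7}->{6,7}
So after constraint 2: D(Z) = {3,4,5,6}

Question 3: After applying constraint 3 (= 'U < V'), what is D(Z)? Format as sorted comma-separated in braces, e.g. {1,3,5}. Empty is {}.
Answer: {3,4,5,6}

Derivation:
Constraint 1 (U != V) on D(U)={3,6,7} D(V)={2,3,6,7}: no change
Constraint 2 (Z < V) on D(Z)={3,4,5,6,7} D(V)={2,3,6,7}: Z {3,4,5,6,7}->{3,4,5,6}; V {2,3,6,7}->{6,7}
Constraint 3 (U < V) on D(U)={3,6,7} D(V)={6,7}: U {3,6,7}->{3,6}
So after constraint 3: D(Z) = {3,4,5,6}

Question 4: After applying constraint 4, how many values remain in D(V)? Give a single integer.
Constraint 1 (U != V) on D(U)={3,6,7} D(V)={2,3,6,7}: no change
Constraint 2 (Z < V) on D(Z)={3,4,5,6,7} D(V)={2,3,6,7}: Z {3,4,5,6,7}->{3,4,5,6}; V {2,3,6,7}->{6,7}
Constraint 3 (U < V) on D(U)={3,6,7} D(V)={6,7}: U {3,6,7}->{3,6}
Constraint 4 (Z < U) on D(Z)={3,4,5,6} D(U)={3,6}: Z {3,4,5,6}->{3,4,5}; U {3,6}->{6}
So after constraint 4: D(V)={6,7}, size = 2

Answer: 2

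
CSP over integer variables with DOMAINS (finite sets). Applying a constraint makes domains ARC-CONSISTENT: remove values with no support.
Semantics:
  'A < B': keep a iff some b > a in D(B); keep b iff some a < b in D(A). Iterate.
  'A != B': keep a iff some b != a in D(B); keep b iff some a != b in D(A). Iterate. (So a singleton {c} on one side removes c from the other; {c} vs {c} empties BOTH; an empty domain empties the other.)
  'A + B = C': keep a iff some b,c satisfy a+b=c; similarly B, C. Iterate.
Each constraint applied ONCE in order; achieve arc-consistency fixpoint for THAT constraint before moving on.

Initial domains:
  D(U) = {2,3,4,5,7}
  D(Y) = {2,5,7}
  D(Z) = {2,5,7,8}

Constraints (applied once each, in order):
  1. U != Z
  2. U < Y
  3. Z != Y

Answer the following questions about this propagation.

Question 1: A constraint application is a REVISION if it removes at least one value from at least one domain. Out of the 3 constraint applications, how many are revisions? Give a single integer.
Answer: 1

Derivation:
Constraint 1 (U != Z) on D(U)={2,3,4,5,7} D(Z)={2,5,7,8}: no change => not a revision
Constraint 2 (U < Y) on D(U)={2,3,4,5,7} D(Y)={2,5,7}: U {2,3,4,5,7}->{2,3,4,5}; Y {2,5,7}->{5,7} => REVISION
Constraint 3 (Z != Y) on D(Z)={2,5,7,8} D(Y)={5,7}: no change => not a revision
Total revisions = 1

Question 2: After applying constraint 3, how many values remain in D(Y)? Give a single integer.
Constraint 1 (U != Z) on D(U)={2,3,4,5,7} D(Z)={2,5,7,8}: no change
Constraint 2 (U < Y) on D(U)={2,3,4,5,7} D(Y)={2,5,7}: U {2,3,4,5,7}->{2,3,4,5}; Y {2,5,7}->{5,7}
Constraint 3 (Z != Y) on D(Z)={2,5,7,8} D(Y)={5,7}: no change
So after constraint 3: D(Y)={5,7}, size = 2

Answer: 2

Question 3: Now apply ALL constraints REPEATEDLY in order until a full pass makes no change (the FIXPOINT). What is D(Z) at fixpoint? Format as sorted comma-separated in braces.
Answer: {2,5,7,8}

Derivation:
pass 0 (initial): D(Z)={2,5,7,8}
pass 1: U {2,3,4,5,7}->{2,3,4,5}; Y {2,5,7}->{5,7}
pass 2: no change
Fixpoint after 2 passes: D(Z) = {2,5,7,8}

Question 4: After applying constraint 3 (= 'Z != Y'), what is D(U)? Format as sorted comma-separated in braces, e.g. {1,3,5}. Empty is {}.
Constraint 1 (U != Z) on D(U)={2,3,4,5,7} D(Z)={2,5,7,8}: no change
Constraint 2 (U < Y) on D(U)={2,3,4,5,7} D(Y)={2,5,7}: U {2,3,4,5,7}->{2,3,4,5}; Y {2,5,7}->{5,7}
Constraint 3 (Z != Y) on D(Z)={2,5,7,8} D(Y)={5,7}: no change
So after constraint 3: D(U) = {2,3,4,5}

Answer: {2,3,4,5}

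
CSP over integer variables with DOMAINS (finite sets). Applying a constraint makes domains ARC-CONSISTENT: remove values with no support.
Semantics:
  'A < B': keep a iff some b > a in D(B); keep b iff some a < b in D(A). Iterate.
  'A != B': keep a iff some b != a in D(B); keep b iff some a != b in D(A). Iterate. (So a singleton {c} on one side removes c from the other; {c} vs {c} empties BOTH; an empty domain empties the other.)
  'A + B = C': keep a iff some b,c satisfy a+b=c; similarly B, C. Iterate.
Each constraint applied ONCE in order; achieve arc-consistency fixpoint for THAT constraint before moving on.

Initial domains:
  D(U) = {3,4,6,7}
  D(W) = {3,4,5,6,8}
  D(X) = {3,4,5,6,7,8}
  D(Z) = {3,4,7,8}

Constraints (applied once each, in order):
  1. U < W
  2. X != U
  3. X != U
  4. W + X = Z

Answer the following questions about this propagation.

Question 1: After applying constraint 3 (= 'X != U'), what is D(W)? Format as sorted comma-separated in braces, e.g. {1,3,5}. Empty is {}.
Answer: {4,5,6,8}

Derivation:
Constraint 1 (U < W) on D(U)={3,4,6,7} D(W)={3,4,5,6,8}: W {3,4,5,6,8}->{4,5,6,8}
Constraint 2 (X != U) on D(X)={3,4,5,6,7,8} D(U)={3,4,6,7}: no change
Constraint 3 (X != U) on D(X)={3,4,5,6,7,8} D(U)={3,4,6,7}: no change
So after constraint 3: D(W) = {4,5,6,8}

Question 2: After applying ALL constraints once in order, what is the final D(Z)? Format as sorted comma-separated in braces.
Constraint 1 (U < W) on D(U)={3,4,6,7} D(W)={3,4,5,6,8}: W {3,4,5,6,8}->{4,5,6,8}
Constraint 2 (X != U) on D(X)={3,4,5,6,7,8} D(U)={3,4,6,7}: no change
Constraint 3 (X != U) on D(X)={3,4,5,6,7,8} D(U)={3,4,6,7}: no change
Constraint 4 (W + X = Z) on D(W)={4,5,6,8} D(X)={3,4,5,6,7,8} D(Z)={3,4,7,8}: W {4,5,6,8}->{4,5}; X {3,4,5,6,7,8}->{3,4}; Z {3,4,7,8}->{7,8}
So after all 4 constraints: D(Z) = {7,8}

Answer: {7,8}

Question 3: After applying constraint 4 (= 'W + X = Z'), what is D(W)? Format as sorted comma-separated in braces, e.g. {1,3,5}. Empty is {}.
Answer: {4,5}

Derivation:
Constraint 1 (U < W) on D(U)={3,4,6,7} D(W)={3,4,5,6,8}: W {3,4,5,6,8}->{4,5,6,8}
Constraint 2 (X != U) on D(X)={3,4,5,6,7,8} D(U)={3,4,6,7}: no change
Constraint 3 (X != U) on D(X)={3,4,5,6,7,8} D(U)={3,4,6,7}: no change
Constraint 4 (W + X = Z) on D(W)={4,5,6,8} D(X)={3,4,5,6,7,8} D(Z)={3,4,7,8}: W {4,5,6,8}->{4,5}; X {3,4,5,6,7,8}->{3,4}; Z {3,4,7,8}->{7,8}
So after constraint 4: D(W) = {4,5}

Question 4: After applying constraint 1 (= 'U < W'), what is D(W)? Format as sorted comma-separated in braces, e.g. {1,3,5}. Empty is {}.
Answer: {4,5,6,8}

Derivation:
Constraint 1 (U < W) on D(U)={3,4,6,7} D(W)={3,4,5,6,8}: W {3,4,5,6,8}->{4,5,6,8}
So after constraint 1: D(W) = {4,5,6,8}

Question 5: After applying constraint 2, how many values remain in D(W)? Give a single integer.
Constraint 1 (U < W) on D(U)={3,4,6,7} D(W)={3,4,5,6,8}: W {3,4,5,6,8}->{4,5,6,8}
Constraint 2 (X != U) on D(X)={3,4,5,6,7,8} D(U)={3,4,6,7}: no change
So after constraint 2: D(W)={4,5,6,8}, size = 4

Answer: 4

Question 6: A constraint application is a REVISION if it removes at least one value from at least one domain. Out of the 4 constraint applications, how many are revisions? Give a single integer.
Answer: 2

Derivation:
Constraint 1 (U < W) on D(U)={3,4,6,7} D(W)={3,4,5,6,8}: W {3,4,5,6,8}->{4,5,6,8} => REVISION
Constraint 2 (X != U) on D(X)={3,4,5,6,7,8} D(U)={3,4,6,7}: no change => not a revision
Constraint 3 (X != U) on D(X)={3,4,5,6,7,8} D(U)={3,4,6,7}: no change => not a revision
Constraint 4 (W + X = Z) on D(W)={4,5,6,8} D(X)={3,4,5,6,7,8} D(Z)={3,4,7,8}: W {4,5,6,8}->{4,5}; X {3,4,5,6,7,8}->{3,4}; Z {3,4,7,8}->{7,8} => REVISION
Total revisions = 2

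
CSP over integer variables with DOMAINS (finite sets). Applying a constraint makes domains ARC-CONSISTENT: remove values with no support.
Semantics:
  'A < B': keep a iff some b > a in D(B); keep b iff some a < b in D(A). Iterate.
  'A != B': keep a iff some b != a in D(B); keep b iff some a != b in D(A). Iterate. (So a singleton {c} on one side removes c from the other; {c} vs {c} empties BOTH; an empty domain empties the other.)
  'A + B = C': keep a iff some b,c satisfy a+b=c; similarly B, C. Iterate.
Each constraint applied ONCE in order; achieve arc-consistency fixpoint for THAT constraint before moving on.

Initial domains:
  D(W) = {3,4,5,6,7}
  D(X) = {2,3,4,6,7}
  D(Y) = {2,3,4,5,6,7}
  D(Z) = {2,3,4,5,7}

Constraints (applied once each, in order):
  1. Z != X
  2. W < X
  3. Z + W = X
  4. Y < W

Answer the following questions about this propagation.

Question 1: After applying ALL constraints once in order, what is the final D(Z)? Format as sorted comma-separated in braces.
Answer: {2,3,4}

Derivation:
Constraint 1 (Z != X) on D(Z)={2,3,4,5,7} D(X)={2,3,4,6,7}: no change
Constraint 2 (W < X) on D(W)={3,4,5,6,7} D(X)={2,3,4,6,7}: W {3,4,5,6,7}->{3,4,5,6}; X {2,3,4,6,7}->{4,6,7}
Constraint 3 (Z + W = X) on D(Z)={2,3,4,5,7} D(W)={3,4,5,6} D(X)={4,6,7}: Z {2,3,4,5,7}->{2,3,4}; W {3,4,5,6}->{3,4,5}; X {4,6,7}->{6,7}
Constraint 4 (Y < W) on D(Y)={2,3,4,5,6,7} D(W)={3,4,5}: Y {2,3,4,5,6,7}->{2,3,4}
So after all 4 constraints: D(Z) = {2,3,4}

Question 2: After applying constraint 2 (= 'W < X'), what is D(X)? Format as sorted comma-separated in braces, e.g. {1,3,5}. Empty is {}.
Constraint 1 (Z != X) on D(Z)={2,3,4,5,7} D(X)={2,3,4,6,7}: no change
Constraint 2 (W < X) on D(W)={3,4,5,6,7} D(X)={2,3,4,6,7}: W {3,4,5,6,7}->{3,4,5,6}; X {2,3,4,6,7}->{4,6,7}
So after constraint 2: D(X) = {4,6,7}

Answer: {4,6,7}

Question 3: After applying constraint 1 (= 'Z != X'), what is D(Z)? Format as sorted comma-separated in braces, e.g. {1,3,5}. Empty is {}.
Constraint 1 (Z != X) on D(Z)={2,3,4,5,7} D(X)={2,3,4,6,7}: no change
So after constraint 1: D(Z) = {2,3,4,5,7}

Answer: {2,3,4,5,7}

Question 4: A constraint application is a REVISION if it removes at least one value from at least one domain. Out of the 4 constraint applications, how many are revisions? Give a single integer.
Constraint 1 (Z != X) on D(Z)={2,3,4,5,7} D(X)={2,3,4,6,7}: no change => not a revision
Constraint 2 (W < X) on D(W)={3,4,5,6,7} D(X)={2,3,4,6,7}: W {3,4,5,6,7}->{3,4,5,6}; X {2,3,4,6,7}->{4,6,7} => REVISION
Constraint 3 (Z + W = X) on D(Z)={2,3,4,5,7} D(W)={3,4,5,6} D(X)={4,6,7}: Z {2,3,4,5,7}->{2,3,4}; W {3,4,5,6}->{3,4,5}; X {4,6,7}->{6,7} => REVISION
Constraint 4 (Y < W) on D(Y)={2,3,4,5,6,7} D(W)={3,4,5}: Y {2,3,4,5,6,7}->{2,3,4} => REVISION
Total revisions = 3

Answer: 3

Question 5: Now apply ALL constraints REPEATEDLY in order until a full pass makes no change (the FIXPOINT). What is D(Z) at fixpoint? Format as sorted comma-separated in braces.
Answer: {2,3,4}

Derivation:
pass 0 (initial): D(Z)={2,3,4,5,7}
pass 1: W {3,4,5,6,7}->{3,4,5}; X {2,3,4,6,7}->{6,7}; Y {2,3,4,5,6,7}->{2,3,4}; Z {2,3,4,5,7}->{2,3,4}
pass 2: no change
Fixpoint after 2 passes: D(Z) = {2,3,4}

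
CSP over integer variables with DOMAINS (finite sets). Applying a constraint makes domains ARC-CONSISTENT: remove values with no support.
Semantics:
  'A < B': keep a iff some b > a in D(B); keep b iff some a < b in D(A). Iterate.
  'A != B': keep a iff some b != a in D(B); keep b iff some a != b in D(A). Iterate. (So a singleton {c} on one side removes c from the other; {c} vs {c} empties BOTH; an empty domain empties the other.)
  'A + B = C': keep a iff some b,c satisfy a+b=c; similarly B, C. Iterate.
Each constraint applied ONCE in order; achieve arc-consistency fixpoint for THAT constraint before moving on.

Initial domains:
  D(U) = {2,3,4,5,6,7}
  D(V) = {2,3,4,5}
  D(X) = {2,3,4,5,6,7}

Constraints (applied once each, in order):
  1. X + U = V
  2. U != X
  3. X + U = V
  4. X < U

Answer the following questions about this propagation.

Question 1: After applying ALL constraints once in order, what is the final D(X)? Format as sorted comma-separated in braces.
Constraint 1 (X + U = V) on D(X)={2,3,4,5,6,7} D(U)={2,3,4,5,6,7} D(V)={2,3,4,5}: X {2,3,4,5,6,7}->{2,3}; U {2,3,4,5,6,7}->{2,3}; V {2,3,4,5}->{4,5}
Constraint 2 (U != X) on D(U)={2,3} D(X)={2,3}: no change
Constraint 3 (X + U = V) on D(X)={2,3} D(U)={2,3} D(V)={4,5}: no change
Constraint 4 (X < U) on D(X)={2,3} D(U)={2,3}: X {2,3}->{2}; U {2,3}->{3}
So after all 4 constraints: D(X) = {2}

Answer: {2}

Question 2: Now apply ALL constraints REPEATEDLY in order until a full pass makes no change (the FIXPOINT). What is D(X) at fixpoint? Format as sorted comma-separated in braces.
Answer: {2}

Derivation:
pass 0 (initial): D(X)={2,3,4,5,6,7}
pass 1: U {2,3,4,5,6,7}->{3}; V {2,3,4,5}->{4,5}; X {2,3,4,5,6,7}->{2}
pass 2: V {4,5}->{5}
pass 3: no change
Fixpoint after 3 passes: D(X) = {2}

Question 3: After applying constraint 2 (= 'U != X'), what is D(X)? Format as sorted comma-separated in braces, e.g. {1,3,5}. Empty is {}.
Answer: {2,3}

Derivation:
Constraint 1 (X + U = V) on D(X)={2,3,4,5,6,7} D(U)={2,3,4,5,6,7} D(V)={2,3,4,5}: X {2,3,4,5,6,7}->{2,3}; U {2,3,4,5,6,7}->{2,3}; V {2,3,4,5}->{4,5}
Constraint 2 (U != X) on D(U)={2,3} D(X)={2,3}: no change
So after constraint 2: D(X) = {2,3}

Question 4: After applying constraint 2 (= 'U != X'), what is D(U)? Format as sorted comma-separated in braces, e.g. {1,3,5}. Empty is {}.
Answer: {2,3}

Derivation:
Constraint 1 (X + U = V) on D(X)={2,3,4,5,6,7} D(U)={2,3,4,5,6,7} D(V)={2,3,4,5}: X {2,3,4,5,6,7}->{2,3}; U {2,3,4,5,6,7}->{2,3}; V {2,3,4,5}->{4,5}
Constraint 2 (U != X) on D(U)={2,3} D(X)={2,3}: no change
So after constraint 2: D(U) = {2,3}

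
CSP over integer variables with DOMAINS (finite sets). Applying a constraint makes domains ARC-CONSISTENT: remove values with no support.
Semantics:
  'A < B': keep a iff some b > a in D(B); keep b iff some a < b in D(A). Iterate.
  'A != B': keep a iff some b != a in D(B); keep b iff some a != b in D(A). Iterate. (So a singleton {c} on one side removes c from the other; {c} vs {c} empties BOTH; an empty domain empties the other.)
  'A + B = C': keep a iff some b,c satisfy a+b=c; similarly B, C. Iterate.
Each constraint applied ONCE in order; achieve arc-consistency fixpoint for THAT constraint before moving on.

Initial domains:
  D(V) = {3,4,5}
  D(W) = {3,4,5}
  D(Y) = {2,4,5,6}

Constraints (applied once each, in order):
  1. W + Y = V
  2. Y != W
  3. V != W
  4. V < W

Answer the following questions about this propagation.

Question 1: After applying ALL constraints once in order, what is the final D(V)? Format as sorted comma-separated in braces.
Constraint 1 (W + Y = V) on D(W)={3,4,5} D(Y)={2,4,5,6} D(V)={3,4,5}: W {3,4,5}->{3}; Y {2,4,5,6}->{2}; V {3,4,5}->{5}
Constraint 2 (Y != W) on D(Y)={2} D(W)={3}: no change
Constraint 3 (V != W) on D(V)={5} D(W)={3}: no change
Constraint 4 (V < W) on D(V)={5} D(W)={3}: V {5}->{}; W {3}->{}
So after all 4 constraints: D(V) = {}

Answer: {}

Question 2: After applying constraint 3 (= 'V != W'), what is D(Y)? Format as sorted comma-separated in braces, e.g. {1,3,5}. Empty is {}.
Constraint 1 (W + Y = V) on D(W)={3,4,5} D(Y)={2,4,5,6} D(V)={3,4,5}: W {3,4,5}->{3}; Y {2,4,5,6}->{2}; V {3,4,5}->{5}
Constraint 2 (Y != W) on D(Y)={2} D(W)={3}: no change
Constraint 3 (V != W) on D(V)={5} D(W)={3}: no change
So after constraint 3: D(Y) = {2}

Answer: {2}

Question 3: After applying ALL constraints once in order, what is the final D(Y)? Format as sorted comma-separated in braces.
Constraint 1 (W + Y = V) on D(W)={3,4,5} D(Y)={2,4,5,6} D(V)={3,4,5}: W {3,4,5}->{3}; Y {2,4,5,6}->{2}; V {3,4,5}->{5}
Constraint 2 (Y != W) on D(Y)={2} D(W)={3}: no change
Constraint 3 (V != W) on D(V)={5} D(W)={3}: no change
Constraint 4 (V < W) on D(V)={5} D(W)={3}: V {5}->{}; W {3}->{}
So after all 4 constraints: D(Y) = {2}

Answer: {2}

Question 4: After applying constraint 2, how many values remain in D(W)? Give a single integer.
Answer: 1

Derivation:
Constraint 1 (W + Y = V) on D(W)={3,4,5} D(Y)={2,4,5,6} D(V)={3,4,5}: W {3,4,5}->{3}; Y {2,4,5,6}->{2}; V {3,4,5}->{5}
Constraint 2 (Y != W) on D(Y)={2} D(W)={3}: no change
So after constraint 2: D(W)={3}, size = 1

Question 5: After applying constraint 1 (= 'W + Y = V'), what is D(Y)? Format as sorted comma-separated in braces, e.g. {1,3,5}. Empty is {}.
Answer: {2}

Derivation:
Constraint 1 (W + Y = V) on D(W)={3,4,5} D(Y)={2,4,5,6} D(V)={3,4,5}: W {3,4,5}->{3}; Y {2,4,5,6}->{2}; V {3,4,5}->{5}
So after constraint 1: D(Y) = {2}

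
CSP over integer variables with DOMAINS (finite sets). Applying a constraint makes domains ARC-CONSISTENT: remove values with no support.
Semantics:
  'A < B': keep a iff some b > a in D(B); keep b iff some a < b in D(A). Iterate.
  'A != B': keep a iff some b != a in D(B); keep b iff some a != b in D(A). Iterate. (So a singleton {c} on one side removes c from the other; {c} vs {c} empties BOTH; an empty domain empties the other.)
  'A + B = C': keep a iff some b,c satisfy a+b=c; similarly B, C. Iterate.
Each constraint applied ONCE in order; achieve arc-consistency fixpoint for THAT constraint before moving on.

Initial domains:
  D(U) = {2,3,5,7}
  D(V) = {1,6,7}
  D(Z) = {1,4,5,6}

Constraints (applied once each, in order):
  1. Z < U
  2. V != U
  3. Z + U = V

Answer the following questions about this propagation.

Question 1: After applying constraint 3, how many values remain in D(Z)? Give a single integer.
Constraint 1 (Z < U) on D(Z)={1,4,5,6} D(U)={2,3,5,7}: no change
Constraint 2 (V != U) on D(V)={1,6,7} D(U)={2,3,5,7}: no change
Constraint 3 (Z + U = V) on D(Z)={1,4,5,6} D(U)={2,3,5,7} D(V)={1,6,7}: Z {1,4,5,6}->{1,4,5}; U {2,3,5,7}->{2,3,5}; V {1,6,7}->{6,7}
So after constraint 3: D(Z)={1,4,5}, size = 3

Answer: 3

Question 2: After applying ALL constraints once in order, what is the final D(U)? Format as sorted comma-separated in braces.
Answer: {2,3,5}

Derivation:
Constraint 1 (Z < U) on D(Z)={1,4,5,6} D(U)={2,3,5,7}: no change
Constraint 2 (V != U) on D(V)={1,6,7} D(U)={2,3,5,7}: no change
Constraint 3 (Z + U = V) on D(Z)={1,4,5,6} D(U)={2,3,5,7} D(V)={1,6,7}: Z {1,4,5,6}->{1,4,5}; U {2,3,5,7}->{2,3,5}; V {1,6,7}->{6,7}
So after all 3 constraints: D(U) = {2,3,5}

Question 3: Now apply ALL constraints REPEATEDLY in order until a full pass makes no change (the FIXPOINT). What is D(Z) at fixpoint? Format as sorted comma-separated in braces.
Answer: {1,4}

Derivation:
pass 0 (initial): D(Z)={1,4,5,6}
pass 1: U {2,3,5,7}->{2,3,5}; V {1,6,7}->{6,7}; Z {1,4,5,6}->{1,4,5}
pass 2: Z {1,4,5}->{1,4}
pass 3: no change
Fixpoint after 3 passes: D(Z) = {1,4}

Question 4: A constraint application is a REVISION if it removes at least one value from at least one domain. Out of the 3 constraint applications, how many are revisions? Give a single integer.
Answer: 1

Derivation:
Constraint 1 (Z < U) on D(Z)={1,4,5,6} D(U)={2,3,5,7}: no change => not a revision
Constraint 2 (V != U) on D(V)={1,6,7} D(U)={2,3,5,7}: no change => not a revision
Constraint 3 (Z + U = V) on D(Z)={1,4,5,6} D(U)={2,3,5,7} D(V)={1,6,7}: Z {1,4,5,6}->{1,4,5}; U {2,3,5,7}->{2,3,5}; V {1,6,7}->{6,7} => REVISION
Total revisions = 1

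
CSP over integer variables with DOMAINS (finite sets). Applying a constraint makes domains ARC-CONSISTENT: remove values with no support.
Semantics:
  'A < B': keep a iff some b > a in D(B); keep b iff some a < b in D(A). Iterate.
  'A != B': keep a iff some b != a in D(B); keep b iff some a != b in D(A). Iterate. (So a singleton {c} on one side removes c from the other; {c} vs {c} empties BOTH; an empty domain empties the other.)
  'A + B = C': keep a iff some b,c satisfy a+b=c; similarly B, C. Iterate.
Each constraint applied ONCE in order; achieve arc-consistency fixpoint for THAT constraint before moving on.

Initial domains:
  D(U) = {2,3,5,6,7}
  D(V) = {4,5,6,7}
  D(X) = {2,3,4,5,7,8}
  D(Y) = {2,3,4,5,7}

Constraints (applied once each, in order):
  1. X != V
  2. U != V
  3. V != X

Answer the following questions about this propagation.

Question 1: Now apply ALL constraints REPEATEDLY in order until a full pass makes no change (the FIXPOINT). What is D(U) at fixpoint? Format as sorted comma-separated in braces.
Answer: {2,3,5,6,7}

Derivation:
pass 0 (initial): D(U)={2,3,5,6,7}
pass 1: no change
Fixpoint after 1 passes: D(U) = {2,3,5,6,7}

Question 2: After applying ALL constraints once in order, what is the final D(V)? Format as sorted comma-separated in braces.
Answer: {4,5,6,7}

Derivation:
Constraint 1 (X != V) on D(X)={2,3,4,5,7,8} D(V)={4,5,6,7}: no change
Constraint 2 (U != V) on D(U)={2,3,5,6,7} D(V)={4,5,6,7}: no change
Constraint 3 (V != X) on D(V)={4,5,6,7} D(X)={2,3,4,5,7,8}: no change
So after all 3 constraints: D(V) = {4,5,6,7}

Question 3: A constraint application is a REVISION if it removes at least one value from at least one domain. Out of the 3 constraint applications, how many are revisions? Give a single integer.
Answer: 0

Derivation:
Constraint 1 (X != V) on D(X)={2,3,4,5,7,8} D(V)={4,5,6,7}: no change => not a revision
Constraint 2 (U != V) on D(U)={2,3,5,6,7} D(V)={4,5,6,7}: no change => not a revision
Constraint 3 (V != X) on D(V)={4,5,6,7} D(X)={2,3,4,5,7,8}: no change => not a revision
Total revisions = 0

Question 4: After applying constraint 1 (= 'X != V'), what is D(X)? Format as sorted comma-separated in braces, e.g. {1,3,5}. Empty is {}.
Answer: {2,3,4,5,7,8}

Derivation:
Constraint 1 (X != V) on D(X)={2,3,4,5,7,8} D(V)={4,5,6,7}: no change
So after constraint 1: D(X) = {2,3,4,5,7,8}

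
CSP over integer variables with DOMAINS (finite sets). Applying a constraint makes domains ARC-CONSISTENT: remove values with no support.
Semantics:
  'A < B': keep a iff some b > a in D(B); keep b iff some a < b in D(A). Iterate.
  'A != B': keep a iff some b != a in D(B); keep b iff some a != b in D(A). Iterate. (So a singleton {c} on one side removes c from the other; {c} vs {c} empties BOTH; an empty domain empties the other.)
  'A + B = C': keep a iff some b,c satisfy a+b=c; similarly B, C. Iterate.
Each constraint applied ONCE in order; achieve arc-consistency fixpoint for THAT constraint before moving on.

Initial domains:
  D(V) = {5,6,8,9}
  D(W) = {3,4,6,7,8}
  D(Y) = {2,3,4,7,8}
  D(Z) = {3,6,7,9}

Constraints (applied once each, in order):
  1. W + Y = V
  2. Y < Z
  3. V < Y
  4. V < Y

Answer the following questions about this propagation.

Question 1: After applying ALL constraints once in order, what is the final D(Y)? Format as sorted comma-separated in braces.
Constraint 1 (W + Y = V) on D(W)={3,4,6,7,8} D(Y)={2,3,4,7,8} D(V)={5,6,8,9}: W {3,4,6,7,8}->{3,4,6,7}; Y {2,3,4,7,8}->{2,3,4}
Constraint 2 (Y < Z) on D(Y)={2,3,4} D(Z)={3,6,7,9}: no change
Constraint 3 (V < Y) on D(V)={5,6,8,9} D(Y)={2,3,4}: V {5,6,8,9}->{}; Y {2,3,4}->{}
Constraint 4 (V < Y) on D(V)={} D(Y)={}: no change
So after all 4 constraints: D(Y) = {}

Answer: {}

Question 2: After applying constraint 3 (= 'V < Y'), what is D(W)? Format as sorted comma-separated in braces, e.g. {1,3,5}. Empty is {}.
Answer: {3,4,6,7}

Derivation:
Constraint 1 (W + Y = V) on D(W)={3,4,6,7,8} D(Y)={2,3,4,7,8} D(V)={5,6,8,9}: W {3,4,6,7,8}->{3,4,6,7}; Y {2,3,4,7,8}->{2,3,4}
Constraint 2 (Y < Z) on D(Y)={2,3,4} D(Z)={3,6,7,9}: no change
Constraint 3 (V < Y) on D(V)={5,6,8,9} D(Y)={2,3,4}: V {5,6,8,9}->{}; Y {2,3,4}->{}
So after constraint 3: D(W) = {3,4,6,7}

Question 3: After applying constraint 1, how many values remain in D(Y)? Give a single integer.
Answer: 3

Derivation:
Constraint 1 (W + Y = V) on D(W)={3,4,6,7,8} D(Y)={2,3,4,7,8} D(V)={5,6,8,9}: W {3,4,6,7,8}->{3,4,6,7}; Y {2,3,4,7,8}->{2,3,4}
So after constraint 1: D(Y)={2,3,4}, size = 3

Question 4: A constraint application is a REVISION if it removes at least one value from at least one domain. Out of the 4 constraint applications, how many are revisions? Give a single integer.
Constraint 1 (W + Y = V) on D(W)={3,4,6,7,8} D(Y)={2,3,4,7,8} D(V)={5,6,8,9}: W {3,4,6,7,8}->{3,4,6,7}; Y {2,3,4,7,8}->{2,3,4} => REVISION
Constraint 2 (Y < Z) on D(Y)={2,3,4} D(Z)={3,6,7,9}: no change => not a revision
Constraint 3 (V < Y) on D(V)={5,6,8,9} D(Y)={2,3,4}: V {5,6,8,9}->{}; Y {2,3,4}->{} => REVISION
Constraint 4 (V < Y) on D(V)={} D(Y)={}: no change => not a revision
Total revisions = 2

Answer: 2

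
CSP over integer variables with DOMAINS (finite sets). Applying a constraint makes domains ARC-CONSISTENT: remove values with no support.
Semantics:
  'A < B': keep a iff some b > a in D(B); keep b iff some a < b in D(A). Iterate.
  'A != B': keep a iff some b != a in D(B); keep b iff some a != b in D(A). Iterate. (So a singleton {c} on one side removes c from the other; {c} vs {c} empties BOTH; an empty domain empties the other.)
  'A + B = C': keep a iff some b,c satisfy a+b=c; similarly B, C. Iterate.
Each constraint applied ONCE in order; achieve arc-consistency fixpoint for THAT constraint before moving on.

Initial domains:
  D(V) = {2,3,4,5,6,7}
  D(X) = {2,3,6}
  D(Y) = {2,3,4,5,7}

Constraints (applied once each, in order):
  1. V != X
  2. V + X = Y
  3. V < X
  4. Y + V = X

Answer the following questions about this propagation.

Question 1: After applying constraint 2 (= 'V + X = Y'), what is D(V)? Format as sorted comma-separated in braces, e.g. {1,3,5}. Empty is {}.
Constraint 1 (V != X) on D(V)={2,3,4,5,6,7} D(X)={2,3,6}: no change
Constraint 2 (V + X = Y) on D(V)={2,3,4,5,6,7} D(X)={2,3,6} D(Y)={2,3,4,5,7}: V {2,3,4,5,6,7}->{2,3,4,5}; X {2,3,6}->{2,3}; Y {2,3,4,5,7}->{4,5,7}
So after constraint 2: D(V) = {2,3,4,5}

Answer: {2,3,4,5}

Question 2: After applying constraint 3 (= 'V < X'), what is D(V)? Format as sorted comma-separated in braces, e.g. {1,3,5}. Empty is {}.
Constraint 1 (V != X) on D(V)={2,3,4,5,6,7} D(X)={2,3,6}: no change
Constraint 2 (V + X = Y) on D(V)={2,3,4,5,6,7} D(X)={2,3,6} D(Y)={2,3,4,5,7}: V {2,3,4,5,6,7}->{2,3,4,5}; X {2,3,6}->{2,3}; Y {2,3,4,5,7}->{4,5,7}
Constraint 3 (V < X) on D(V)={2,3,4,5} D(X)={2,3}: V {2,3,4,5}->{2}; X {2,3}->{3}
So after constraint 3: D(V) = {2}

Answer: {2}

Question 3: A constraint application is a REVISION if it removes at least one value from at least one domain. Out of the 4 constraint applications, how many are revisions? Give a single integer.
Answer: 3

Derivation:
Constraint 1 (V != X) on D(V)={2,3,4,5,6,7} D(X)={2,3,6}: no change => not a revision
Constraint 2 (V + X = Y) on D(V)={2,3,4,5,6,7} D(X)={2,3,6} D(Y)={2,3,4,5,7}: V {2,3,4,5,6,7}->{2,3,4,5}; X {2,3,6}->{2,3}; Y {2,3,4,5,7}->{4,5,7} => REVISION
Constraint 3 (V < X) on D(V)={2,3,4,5} D(X)={2,3}: V {2,3,4,5}->{2}; X {2,3}->{3} => REVISION
Constraint 4 (Y + V = X) on D(Y)={4,5,7} D(V)={2} D(X)={3}: Y {4,5,7}->{}; V {2}->{}; X {3}->{} => REVISION
Total revisions = 3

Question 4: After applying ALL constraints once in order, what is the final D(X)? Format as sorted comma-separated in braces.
Constraint 1 (V != X) on D(V)={2,3,4,5,6,7} D(X)={2,3,6}: no change
Constraint 2 (V + X = Y) on D(V)={2,3,4,5,6,7} D(X)={2,3,6} D(Y)={2,3,4,5,7}: V {2,3,4,5,6,7}->{2,3,4,5}; X {2,3,6}->{2,3}; Y {2,3,4,5,7}->{4,5,7}
Constraint 3 (V < X) on D(V)={2,3,4,5} D(X)={2,3}: V {2,3,4,5}->{2}; X {2,3}->{3}
Constraint 4 (Y + V = X) on D(Y)={4,5,7} D(V)={2} D(X)={3}: Y {4,5,7}->{}; V {2}->{}; X {3}->{}
So after all 4 constraints: D(X) = {}

Answer: {}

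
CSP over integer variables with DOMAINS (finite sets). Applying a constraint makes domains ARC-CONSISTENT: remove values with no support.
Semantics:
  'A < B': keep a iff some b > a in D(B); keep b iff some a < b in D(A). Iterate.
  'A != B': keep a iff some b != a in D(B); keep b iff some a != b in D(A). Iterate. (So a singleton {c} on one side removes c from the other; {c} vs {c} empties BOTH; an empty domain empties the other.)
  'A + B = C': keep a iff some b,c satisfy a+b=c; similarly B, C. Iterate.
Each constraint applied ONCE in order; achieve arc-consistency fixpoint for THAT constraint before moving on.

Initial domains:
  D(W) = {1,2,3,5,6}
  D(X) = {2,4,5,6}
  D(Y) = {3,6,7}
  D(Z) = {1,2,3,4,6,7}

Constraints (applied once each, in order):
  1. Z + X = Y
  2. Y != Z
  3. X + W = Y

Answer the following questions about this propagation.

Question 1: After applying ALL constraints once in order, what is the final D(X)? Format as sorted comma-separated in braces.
Constraint 1 (Z + X = Y) on D(Z)={1,2,3,4,6,7} D(X)={2,4,5,6} D(Y)={3,6,7}: Z {1,2,3,4,6,7}->{1,2,3,4}
Constraint 2 (Y != Z) on D(Y)={3,6,7} D(Z)={1,2,3,4}: no change
Constraint 3 (X + W = Y) on D(X)={2,4,5,6} D(W)={1,2,3,5,6} D(Y)={3,6,7}: W {1,2,3,5,6}->{1,2,3,5}
So after all 3 constraints: D(X) = {2,4,5,6}

Answer: {2,4,5,6}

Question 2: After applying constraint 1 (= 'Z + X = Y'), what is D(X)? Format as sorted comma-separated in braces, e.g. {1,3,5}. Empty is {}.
Answer: {2,4,5,6}

Derivation:
Constraint 1 (Z + X = Y) on D(Z)={1,2,3,4,6,7} D(X)={2,4,5,6} D(Y)={3,6,7}: Z {1,2,3,4,6,7}->{1,2,3,4}
So after constraint 1: D(X) = {2,4,5,6}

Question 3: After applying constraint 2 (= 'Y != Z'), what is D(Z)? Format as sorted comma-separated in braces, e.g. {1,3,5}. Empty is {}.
Constraint 1 (Z + X = Y) on D(Z)={1,2,3,4,6,7} D(X)={2,4,5,6} D(Y)={3,6,7}: Z {1,2,3,4,6,7}->{1,2,3,4}
Constraint 2 (Y != Z) on D(Y)={3,6,7} D(Z)={1,2,3,4}: no change
So after constraint 2: D(Z) = {1,2,3,4}

Answer: {1,2,3,4}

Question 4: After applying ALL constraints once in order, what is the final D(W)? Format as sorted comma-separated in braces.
Answer: {1,2,3,5}

Derivation:
Constraint 1 (Z + X = Y) on D(Z)={1,2,3,4,6,7} D(X)={2,4,5,6} D(Y)={3,6,7}: Z {1,2,3,4,6,7}->{1,2,3,4}
Constraint 2 (Y != Z) on D(Y)={3,6,7} D(Z)={1,2,3,4}: no change
Constraint 3 (X + W = Y) on D(X)={2,4,5,6} D(W)={1,2,3,5,6} D(Y)={3,6,7}: W {1,2,3,5,6}->{1,2,3,5}
So after all 3 constraints: D(W) = {1,2,3,5}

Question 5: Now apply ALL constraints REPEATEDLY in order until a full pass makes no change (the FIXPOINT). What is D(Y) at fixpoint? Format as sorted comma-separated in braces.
Answer: {3,6,7}

Derivation:
pass 0 (initial): D(Y)={3,6,7}
pass 1: W {1,2,3,5,6}->{1,2,3,5}; Z {1,2,3,4,6,7}->{1,2,3,4}
pass 2: no change
Fixpoint after 2 passes: D(Y) = {3,6,7}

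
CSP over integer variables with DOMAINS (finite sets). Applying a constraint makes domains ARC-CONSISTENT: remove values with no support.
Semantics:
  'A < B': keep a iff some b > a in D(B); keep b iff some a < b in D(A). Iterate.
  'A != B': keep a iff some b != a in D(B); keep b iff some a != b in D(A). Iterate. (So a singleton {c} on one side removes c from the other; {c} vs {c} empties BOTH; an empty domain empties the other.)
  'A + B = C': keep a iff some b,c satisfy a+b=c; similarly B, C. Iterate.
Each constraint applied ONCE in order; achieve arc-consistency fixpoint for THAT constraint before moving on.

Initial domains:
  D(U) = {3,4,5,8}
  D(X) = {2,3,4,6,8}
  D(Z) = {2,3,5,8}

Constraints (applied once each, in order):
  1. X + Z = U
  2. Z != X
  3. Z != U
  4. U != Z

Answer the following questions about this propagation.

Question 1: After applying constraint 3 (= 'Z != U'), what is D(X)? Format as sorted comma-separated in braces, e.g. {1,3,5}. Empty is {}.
Constraint 1 (X + Z = U) on D(X)={2,3,4,6,8} D(Z)={2,3,5,8} D(U)={3,4,5,8}: X {2,3,4,6,8}->{2,3,6}; Z {2,3,5,8}->{2,3,5}; U {3,4,5,8}->{4,5,8}
Constraint 2 (Z != X) on D(Z)={2,3,5} D(X)={2,3,6}: no change
Constraint 3 (Z != U) on D(Z)={2,3,5} D(U)={4,5,8}: no change
So after constraint 3: D(X) = {2,3,6}

Answer: {2,3,6}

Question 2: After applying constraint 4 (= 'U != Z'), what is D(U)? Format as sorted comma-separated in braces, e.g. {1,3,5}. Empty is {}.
Answer: {4,5,8}

Derivation:
Constraint 1 (X + Z = U) on D(X)={2,3,4,6,8} D(Z)={2,3,5,8} D(U)={3,4,5,8}: X {2,3,4,6,8}->{2,3,6}; Z {2,3,5,8}->{2,3,5}; U {3,4,5,8}->{4,5,8}
Constraint 2 (Z != X) on D(Z)={2,3,5} D(X)={2,3,6}: no change
Constraint 3 (Z != U) on D(Z)={2,3,5} D(U)={4,5,8}: no change
Constraint 4 (U != Z) on D(U)={4,5,8} D(Z)={2,3,5}: no change
So after constraint 4: D(U) = {4,5,8}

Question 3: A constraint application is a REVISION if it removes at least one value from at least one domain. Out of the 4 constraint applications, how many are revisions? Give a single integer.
Answer: 1

Derivation:
Constraint 1 (X + Z = U) on D(X)={2,3,4,6,8} D(Z)={2,3,5,8} D(U)={3,4,5,8}: X {2,3,4,6,8}->{2,3,6}; Z {2,3,5,8}->{2,3,5}; U {3,4,5,8}->{4,5,8} => REVISION
Constraint 2 (Z != X) on D(Z)={2,3,5} D(X)={2,3,6}: no change => not a revision
Constraint 3 (Z != U) on D(Z)={2,3,5} D(U)={4,5,8}: no change => not a revision
Constraint 4 (U != Z) on D(U)={4,5,8} D(Z)={2,3,5}: no change => not a revision
Total revisions = 1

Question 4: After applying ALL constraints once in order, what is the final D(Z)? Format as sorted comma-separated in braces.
Answer: {2,3,5}

Derivation:
Constraint 1 (X + Z = U) on D(X)={2,3,4,6,8} D(Z)={2,3,5,8} D(U)={3,4,5,8}: X {2,3,4,6,8}->{2,3,6}; Z {2,3,5,8}->{2,3,5}; U {3,4,5,8}->{4,5,8}
Constraint 2 (Z != X) on D(Z)={2,3,5} D(X)={2,3,6}: no change
Constraint 3 (Z != U) on D(Z)={2,3,5} D(U)={4,5,8}: no change
Constraint 4 (U != Z) on D(U)={4,5,8} D(Z)={2,3,5}: no change
So after all 4 constraints: D(Z) = {2,3,5}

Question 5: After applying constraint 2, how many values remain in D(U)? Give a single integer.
Constraint 1 (X + Z = U) on D(X)={2,3,4,6,8} D(Z)={2,3,5,8} D(U)={3,4,5,8}: X {2,3,4,6,8}->{2,3,6}; Z {2,3,5,8}->{2,3,5}; U {3,4,5,8}->{4,5,8}
Constraint 2 (Z != X) on D(Z)={2,3,5} D(X)={2,3,6}: no change
So after constraint 2: D(U)={4,5,8}, size = 3

Answer: 3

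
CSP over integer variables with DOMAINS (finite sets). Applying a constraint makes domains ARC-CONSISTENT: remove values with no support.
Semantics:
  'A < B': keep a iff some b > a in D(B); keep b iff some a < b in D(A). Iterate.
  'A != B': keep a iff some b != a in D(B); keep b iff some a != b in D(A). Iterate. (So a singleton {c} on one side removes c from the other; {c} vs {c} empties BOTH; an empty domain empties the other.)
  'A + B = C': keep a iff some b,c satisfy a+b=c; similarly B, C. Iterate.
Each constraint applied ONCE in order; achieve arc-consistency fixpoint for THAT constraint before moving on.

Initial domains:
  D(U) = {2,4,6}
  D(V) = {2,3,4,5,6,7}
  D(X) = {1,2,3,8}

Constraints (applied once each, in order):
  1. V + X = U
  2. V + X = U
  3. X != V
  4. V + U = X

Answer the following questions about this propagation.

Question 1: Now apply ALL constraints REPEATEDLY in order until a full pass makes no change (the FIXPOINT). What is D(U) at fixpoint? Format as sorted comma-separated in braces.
Answer: {}

Derivation:
pass 0 (initial): D(U)={2,4,6}
pass 1: U {2,4,6}->{}; V {2,3,4,5,6,7}->{}; X {1,2,3,8}->{}
pass 2: no change
Fixpoint after 2 passes: D(U) = {}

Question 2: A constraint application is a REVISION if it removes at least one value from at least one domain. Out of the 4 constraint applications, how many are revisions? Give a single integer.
Answer: 2

Derivation:
Constraint 1 (V + X = U) on D(V)={2,3,4,5,6,7} D(X)={1,2,3,8} D(U)={2,4,6}: V {2,3,4,5,6,7}->{2,3,4,5}; X {1,2,3,8}->{1,2,3}; U {2,4,6}->{4,6} => REVISION
Constraint 2 (V + X = U) on D(V)={2,3,4,5} D(X)={1,2,3} D(U)={4,6}: no change => not a revision
Constraint 3 (X != V) on D(X)={1,2,3} D(V)={2,3,4,5}: no change => not a revision
Constraint 4 (V + U = X) on D(V)={2,3,4,5} D(U)={4,6} D(X)={1,2,3}: V {2,3,4,5}->{}; U {4,6}->{}; X {1,2,3}->{} => REVISION
Total revisions = 2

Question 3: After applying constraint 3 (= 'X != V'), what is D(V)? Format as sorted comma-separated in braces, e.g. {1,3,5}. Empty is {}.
Constraint 1 (V + X = U) on D(V)={2,3,4,5,6,7} D(X)={1,2,3,8} D(U)={2,4,6}: V {2,3,4,5,6,7}->{2,3,4,5}; X {1,2,3,8}->{1,2,3}; U {2,4,6}->{4,6}
Constraint 2 (V + X = U) on D(V)={2,3,4,5} D(X)={1,2,3} D(U)={4,6}: no change
Constraint 3 (X != V) on D(X)={1,2,3} D(V)={2,3,4,5}: no change
So after constraint 3: D(V) = {2,3,4,5}

Answer: {2,3,4,5}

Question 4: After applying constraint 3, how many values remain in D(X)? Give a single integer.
Answer: 3

Derivation:
Constraint 1 (V + X = U) on D(V)={2,3,4,5,6,7} D(X)={1,2,3,8} D(U)={2,4,6}: V {2,3,4,5,6,7}->{2,3,4,5}; X {1,2,3,8}->{1,2,3}; U {2,4,6}->{4,6}
Constraint 2 (V + X = U) on D(V)={2,3,4,5} D(X)={1,2,3} D(U)={4,6}: no change
Constraint 3 (X != V) on D(X)={1,2,3} D(V)={2,3,4,5}: no change
So after constraint 3: D(X)={1,2,3}, size = 3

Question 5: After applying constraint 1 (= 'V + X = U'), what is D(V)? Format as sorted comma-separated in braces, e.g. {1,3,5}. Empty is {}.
Answer: {2,3,4,5}

Derivation:
Constraint 1 (V + X = U) on D(V)={2,3,4,5,6,7} D(X)={1,2,3,8} D(U)={2,4,6}: V {2,3,4,5,6,7}->{2,3,4,5}; X {1,2,3,8}->{1,2,3}; U {2,4,6}->{4,6}
So after constraint 1: D(V) = {2,3,4,5}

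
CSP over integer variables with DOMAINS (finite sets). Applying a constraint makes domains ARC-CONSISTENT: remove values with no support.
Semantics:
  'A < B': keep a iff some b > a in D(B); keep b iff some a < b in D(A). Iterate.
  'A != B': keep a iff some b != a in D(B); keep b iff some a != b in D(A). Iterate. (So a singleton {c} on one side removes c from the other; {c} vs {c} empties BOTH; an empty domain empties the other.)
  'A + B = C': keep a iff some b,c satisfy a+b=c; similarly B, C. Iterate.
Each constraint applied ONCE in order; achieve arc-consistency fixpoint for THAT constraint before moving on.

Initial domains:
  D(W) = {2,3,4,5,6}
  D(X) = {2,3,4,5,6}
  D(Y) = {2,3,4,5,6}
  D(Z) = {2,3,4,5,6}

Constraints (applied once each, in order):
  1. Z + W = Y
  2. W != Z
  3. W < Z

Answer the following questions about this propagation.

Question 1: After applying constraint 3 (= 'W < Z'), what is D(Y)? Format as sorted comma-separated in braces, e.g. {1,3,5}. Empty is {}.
Answer: {4,5,6}

Derivation:
Constraint 1 (Z + W = Y) on D(Z)={2,3,4,5,6} D(W)={2,3,4,5,6} D(Y)={2,3,4,5,6}: Z {2,3,4,5,6}->{2,3,4}; W {2,3,4,5,6}->{2,3,4}; Y {2,3,4,5,6}->{4,5,6}
Constraint 2 (W != Z) on D(W)={2,3,4} D(Z)={2,3,4}: no change
Constraint 3 (W < Z) on D(W)={2,3,4} D(Z)={2,3,4}: W {2,3,4}->{2,3}; Z {2,3,4}->{3,4}
So after constraint 3: D(Y) = {4,5,6}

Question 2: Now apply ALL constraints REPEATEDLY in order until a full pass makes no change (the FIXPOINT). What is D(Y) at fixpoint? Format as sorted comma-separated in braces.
pass 0 (initial): D(Y)={2,3,4,5,6}
pass 1: W {2,3,4,5,6}->{2,3}; Y {2,3,4,5,6}->{4,5,6}; Z {2,3,4,5,6}->{3,4}
pass 2: Y {4,5,6}->{5,6}
pass 3: no change
Fixpoint after 3 passes: D(Y) = {5,6}

Answer: {5,6}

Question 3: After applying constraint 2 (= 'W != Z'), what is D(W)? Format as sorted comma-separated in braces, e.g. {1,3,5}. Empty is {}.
Constraint 1 (Z + W = Y) on D(Z)={2,3,4,5,6} D(W)={2,3,4,5,6} D(Y)={2,3,4,5,6}: Z {2,3,4,5,6}->{2,3,4}; W {2,3,4,5,6}->{2,3,4}; Y {2,3,4,5,6}->{4,5,6}
Constraint 2 (W != Z) on D(W)={2,3,4} D(Z)={2,3,4}: no change
So after constraint 2: D(W) = {2,3,4}

Answer: {2,3,4}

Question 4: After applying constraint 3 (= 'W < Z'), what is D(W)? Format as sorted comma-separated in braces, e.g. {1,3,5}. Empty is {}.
Constraint 1 (Z + W = Y) on D(Z)={2,3,4,5,6} D(W)={2,3,4,5,6} D(Y)={2,3,4,5,6}: Z {2,3,4,5,6}->{2,3,4}; W {2,3,4,5,6}->{2,3,4}; Y {2,3,4,5,6}->{4,5,6}
Constraint 2 (W != Z) on D(W)={2,3,4} D(Z)={2,3,4}: no change
Constraint 3 (W < Z) on D(W)={2,3,4} D(Z)={2,3,4}: W {2,3,4}->{2,3}; Z {2,3,4}->{3,4}
So after constraint 3: D(W) = {2,3}

Answer: {2,3}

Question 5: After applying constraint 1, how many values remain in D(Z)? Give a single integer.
Constraint 1 (Z + W = Y) on D(Z)={2,3,4,5,6} D(W)={2,3,4,5,6} D(Y)={2,3,4,5,6}: Z {2,3,4,5,6}->{2,3,4}; W {2,3,4,5,6}->{2,3,4}; Y {2,3,4,5,6}->{4,5,6}
So after constraint 1: D(Z)={2,3,4}, size = 3

Answer: 3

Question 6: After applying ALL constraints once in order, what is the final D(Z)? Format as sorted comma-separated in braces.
Constraint 1 (Z + W = Y) on D(Z)={2,3,4,5,6} D(W)={2,3,4,5,6} D(Y)={2,3,4,5,6}: Z {2,3,4,5,6}->{2,3,4}; W {2,3,4,5,6}->{2,3,4}; Y {2,3,4,5,6}->{4,5,6}
Constraint 2 (W != Z) on D(W)={2,3,4} D(Z)={2,3,4}: no change
Constraint 3 (W < Z) on D(W)={2,3,4} D(Z)={2,3,4}: W {2,3,4}->{2,3}; Z {2,3,4}->{3,4}
So after all 3 constraints: D(Z) = {3,4}

Answer: {3,4}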